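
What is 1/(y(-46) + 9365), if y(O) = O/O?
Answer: 1/9366 ≈ 0.00010677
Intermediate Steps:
y(O) = 1
1/(y(-46) + 9365) = 1/(1 + 9365) = 1/9366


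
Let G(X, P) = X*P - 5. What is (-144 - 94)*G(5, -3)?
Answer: 4760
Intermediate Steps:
G(X, P) = -5 + P*X (G(X, P) = P*X - 5 = -5 + P*X)
(-144 - 94)*G(5, -3) = (-144 - 94)*(-5 - 3*5) = -238*(-5 - 15) = -238*(-20) = 4760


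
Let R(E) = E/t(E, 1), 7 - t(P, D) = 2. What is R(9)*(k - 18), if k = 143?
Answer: 225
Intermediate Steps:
t(P, D) = 5 (t(P, D) = 7 - 1*2 = 7 - 2 = 5)
R(E) = E/5
R(9)*(k - 18) = ((⅕)*9)*(143 - 18) = (9/5)*125 = 225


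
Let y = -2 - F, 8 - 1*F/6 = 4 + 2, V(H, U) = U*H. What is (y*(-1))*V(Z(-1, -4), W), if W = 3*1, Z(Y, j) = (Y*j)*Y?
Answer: -168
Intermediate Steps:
Z(Y, j) = j*Y²
W = 3
V(H, U) = H*U
F = 12 (F = 48 - 6*(4 + 2) = 48 - 6*6 = 48 - 36 = 12)
y = -14 (y = -2 - 1*12 = -2 - 12 = -14)
(y*(-1))*V(Z(-1, -4), W) = (-14*(-1))*(-4*(-1)²*3) = 14*(-4*1*3) = 14*(-4*3) = 14*(-12) = -168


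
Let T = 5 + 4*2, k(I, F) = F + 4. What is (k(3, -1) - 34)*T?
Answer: -403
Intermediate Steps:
k(I, F) = 4 + F
T = 13 (T = 5 + 8 = 13)
(k(3, -1) - 34)*T = ((4 - 1) - 34)*13 = (3 - 34)*13 = -31*13 = -403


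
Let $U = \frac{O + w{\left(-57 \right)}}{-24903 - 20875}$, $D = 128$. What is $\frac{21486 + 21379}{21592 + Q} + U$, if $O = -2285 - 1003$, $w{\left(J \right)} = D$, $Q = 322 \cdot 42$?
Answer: $\frac{1036620265}{803770124} \approx 1.2897$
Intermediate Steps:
$Q = 13524$
$w{\left(J \right)} = 128$
$O = -3288$ ($O = -2285 - 1003 = -3288$)
$U = \frac{1580}{22889}$ ($U = \frac{-3288 + 128}{-24903 - 20875} = - \frac{3160}{-45778} = \left(-3160\right) \left(- \frac{1}{45778}\right) = \frac{1580}{22889} \approx 0.069029$)
$\frac{21486 + 21379}{21592 + Q} + U = \frac{21486 + 21379}{21592 + 13524} + \frac{1580}{22889} = \frac{42865}{35116} + \frac{1580}{22889} = \frac{1036620265}{803770124}$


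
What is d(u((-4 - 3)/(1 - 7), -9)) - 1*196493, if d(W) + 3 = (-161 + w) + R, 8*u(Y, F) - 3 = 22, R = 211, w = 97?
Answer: -196349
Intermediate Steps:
u(Y, F) = 25/8 (u(Y, F) = 3/8 + (1/8)*22 = 3/8 + 11/4 = 25/8)
d(W) = 144 (d(W) = -3 + ((-161 + 97) + 211) = -3 + (-64 + 211) = -3 + 147 = 144)
d(u((-4 - 3)/(1 - 7), -9)) - 1*196493 = 144 - 1*196493 = 144 - 196493 = -196349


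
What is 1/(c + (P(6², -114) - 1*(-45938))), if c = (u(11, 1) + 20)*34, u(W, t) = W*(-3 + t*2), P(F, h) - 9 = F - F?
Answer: 1/46253 ≈ 2.1620e-5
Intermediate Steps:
P(F, h) = 9 (P(F, h) = 9 + (F - F) = 9 + 0 = 9)
u(W, t) = W*(-3 + 2*t)
c = 306 (c = (11*(-3 + 2*1) + 20)*34 = (11*(-3 + 2) + 20)*34 = (11*(-1) + 20)*34 = (-11 + 20)*34 = 9*34 = 306)
1/(c + (P(6², -114) - 1*(-45938))) = 1/(306 + (9 - 1*(-45938))) = 1/(306 + (9 + 45938)) = 1/(306 + 45947) = 1/46253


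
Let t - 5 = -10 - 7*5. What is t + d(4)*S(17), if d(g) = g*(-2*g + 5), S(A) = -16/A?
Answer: -488/17 ≈ -28.706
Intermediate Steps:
d(g) = g*(5 - 2*g)
t = -40 (t = 5 + (-10 - 7*5) = 5 + (-10 - 35) = 5 - 45 = -40)
t + d(4)*S(17) = -40 + (4*(5 - 2*4))*(-16/17) = -40 + (4*(5 - 8))*(-16*1/17) = -40 + (4*(-3))*(-16/17) = -40 - 12*(-16/17) = -40 + 192/17 = -488/17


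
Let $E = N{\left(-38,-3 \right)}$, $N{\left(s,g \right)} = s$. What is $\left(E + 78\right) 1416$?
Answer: $56640$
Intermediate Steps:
$E = -38$
$\left(E + 78\right) 1416 = \left(-38 + 78\right) 1416 = 40 \cdot 1416 = 56640$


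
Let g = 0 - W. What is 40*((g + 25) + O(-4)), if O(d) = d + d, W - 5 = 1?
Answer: 440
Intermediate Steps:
W = 6 (W = 5 + 1 = 6)
g = -6 (g = 0 - 1*6 = 0 - 6 = -6)
O(d) = 2*d
40*((g + 25) + O(-4)) = 40*((-6 + 25) + 2*(-4)) = 40*(19 - 8) = 40*11 = 440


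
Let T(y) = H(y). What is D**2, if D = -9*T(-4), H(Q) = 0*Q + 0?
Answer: 0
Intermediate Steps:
H(Q) = 0 (H(Q) = 0 + 0 = 0)
T(y) = 0
D = 0 (D = -9*0 = 0)
D**2 = 0**2 = 0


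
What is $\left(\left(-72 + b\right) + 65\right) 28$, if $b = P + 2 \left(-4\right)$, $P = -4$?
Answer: $-532$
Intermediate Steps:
$b = -12$ ($b = -4 + 2 \left(-4\right) = -4 - 8 = -12$)
$\left(\left(-72 + b\right) + 65\right) 28 = \left(\left(-72 - 12\right) + 65\right) 28 = \left(-84 + 65\right) 28 = \left(-19\right) 28 = -532$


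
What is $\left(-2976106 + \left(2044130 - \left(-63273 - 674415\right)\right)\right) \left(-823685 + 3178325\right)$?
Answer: $-457478296320$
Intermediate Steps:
$\left(-2976106 + \left(2044130 - \left(-63273 - 674415\right)\right)\right) \left(-823685 + 3178325\right) = \left(-2976106 + \left(2044130 - -737688\right)\right) 2354640 = \left(-2976106 + \left(2044130 + 737688\right)\right) 2354640 = \left(-2976106 + 2781818\right) 2354640 = \left(-194288\right) 2354640 = -457478296320$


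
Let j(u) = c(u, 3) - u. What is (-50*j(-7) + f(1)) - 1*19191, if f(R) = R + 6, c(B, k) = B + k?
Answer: -19334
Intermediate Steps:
f(R) = 6 + R
j(u) = 3 (j(u) = (u + 3) - u = (3 + u) - u = 3)
(-50*j(-7) + f(1)) - 1*19191 = (-50*3 + (6 + 1)) - 1*19191 = (-150 + 7) - 19191 = -143 - 19191 = -19334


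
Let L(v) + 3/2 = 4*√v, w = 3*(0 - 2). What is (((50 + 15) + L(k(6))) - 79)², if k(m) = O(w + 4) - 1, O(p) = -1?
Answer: 833/4 - 124*I*√2 ≈ 208.25 - 175.36*I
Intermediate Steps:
w = -6 (w = 3*(-2) = -6)
k(m) = -2 (k(m) = -1 - 1 = -2)
L(v) = -3/2 + 4*√v
(((50 + 15) + L(k(6))) - 79)² = (((50 + 15) + (-3/2 + 4*√(-2))) - 79)² = ((65 + (-3/2 + 4*(I*√2))) - 79)² = ((65 + (-3/2 + 4*I*√2)) - 79)² = ((127/2 + 4*I*√2) - 79)² = (-31/2 + 4*I*√2)²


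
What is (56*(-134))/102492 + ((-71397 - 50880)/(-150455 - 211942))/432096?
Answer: -32640028738949/445812567336864 ≈ -0.073215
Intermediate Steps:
(56*(-134))/102492 + ((-71397 - 50880)/(-150455 - 211942))/432096 = -7504*1/102492 - 122277/(-362397)*(1/432096) = -1876/25623 - 122277*(-1/362397)*(1/432096) = -1876/25623 + (40759/120799)*(1/432096) = -1876/25623 + 40759/52196764704 = -32640028738949/445812567336864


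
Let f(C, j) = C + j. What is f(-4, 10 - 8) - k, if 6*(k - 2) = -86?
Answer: 31/3 ≈ 10.333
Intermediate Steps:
k = -37/3 (k = 2 + (⅙)*(-86) = 2 - 43/3 = -37/3 ≈ -12.333)
f(-4, 10 - 8) - k = (-4 + (10 - 8)) - 1*(-37/3) = (-4 + 2) + 37/3 = -2 + 37/3 = 31/3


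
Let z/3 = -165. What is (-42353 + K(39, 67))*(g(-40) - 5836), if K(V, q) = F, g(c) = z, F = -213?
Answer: 269485346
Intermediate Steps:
z = -495 (z = 3*(-165) = -495)
g(c) = -495
K(V, q) = -213
(-42353 + K(39, 67))*(g(-40) - 5836) = (-42353 - 213)*(-495 - 5836) = -42566*(-6331) = 269485346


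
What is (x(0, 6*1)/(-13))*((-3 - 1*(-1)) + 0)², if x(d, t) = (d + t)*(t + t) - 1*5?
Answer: -268/13 ≈ -20.615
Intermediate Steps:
x(d, t) = -5 + 2*t*(d + t) (x(d, t) = (d + t)*(2*t) - 5 = 2*t*(d + t) - 5 = -5 + 2*t*(d + t))
(x(0, 6*1)/(-13))*((-3 - 1*(-1)) + 0)² = ((-5 + 2*(6*1)² + 2*0*(6*1))/(-13))*((-3 - 1*(-1)) + 0)² = ((-5 + 2*6² + 2*0*6)*(-1/13))*((-3 + 1) + 0)² = ((-5 + 2*36 + 0)*(-1/13))*(-2 + 0)² = ((-5 + 72 + 0)*(-1/13))*(-2)² = (67*(-1/13))*4 = -67/13*4 = -268/13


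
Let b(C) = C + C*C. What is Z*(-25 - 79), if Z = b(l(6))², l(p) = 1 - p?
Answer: -41600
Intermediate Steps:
b(C) = C + C²
Z = 400 (Z = ((1 - 1*6)*(1 + (1 - 1*6)))² = ((1 - 6)*(1 + (1 - 6)))² = (-5*(1 - 5))² = (-5*(-4))² = 20² = 400)
Z*(-25 - 79) = 400*(-25 - 79) = 400*(-104) = -41600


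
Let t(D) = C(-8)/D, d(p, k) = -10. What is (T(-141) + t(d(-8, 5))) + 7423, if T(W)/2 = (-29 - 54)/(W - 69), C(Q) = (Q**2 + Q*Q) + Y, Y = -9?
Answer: 1556497/210 ≈ 7411.9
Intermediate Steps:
C(Q) = -9 + 2*Q**2 (C(Q) = (Q**2 + Q*Q) - 9 = (Q**2 + Q**2) - 9 = 2*Q**2 - 9 = -9 + 2*Q**2)
t(D) = 119/D (t(D) = (-9 + 2*(-8)**2)/D = (-9 + 2*64)/D = (-9 + 128)/D = 119/D)
T(W) = -166/(-69 + W) (T(W) = 2*((-29 - 54)/(W - 69)) = 2*(-83/(-69 + W)) = -166/(-69 + W))
(T(-141) + t(d(-8, 5))) + 7423 = (-166/(-69 - 141) + 119/(-10)) + 7423 = (-166/(-210) + 119*(-1/10)) + 7423 = (-166*(-1/210) - 119/10) + 7423 = (83/105 - 119/10) + 7423 = -2333/210 + 7423 = 1556497/210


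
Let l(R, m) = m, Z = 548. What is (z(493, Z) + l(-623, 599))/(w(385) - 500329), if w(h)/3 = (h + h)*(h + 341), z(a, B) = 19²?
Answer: 960/1176731 ≈ 0.00081582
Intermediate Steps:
z(a, B) = 361
w(h) = 6*h*(341 + h) (w(h) = 3*((h + h)*(h + 341)) = 3*((2*h)*(341 + h)) = 3*(2*h*(341 + h)) = 6*h*(341 + h))
(z(493, Z) + l(-623, 599))/(w(385) - 500329) = (361 + 599)/(6*385*(341 + 385) - 500329) = 960/(6*385*726 - 500329) = 960/(1677060 - 500329) = 960/1176731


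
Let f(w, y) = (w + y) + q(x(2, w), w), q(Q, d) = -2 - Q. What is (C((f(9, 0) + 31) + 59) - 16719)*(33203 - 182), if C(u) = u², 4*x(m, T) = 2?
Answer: -978313167/4 ≈ -2.4458e+8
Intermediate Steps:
x(m, T) = ½ (x(m, T) = (¼)*2 = ½)
f(w, y) = -5/2 + w + y (f(w, y) = (w + y) + (-2 - 1*½) = (w + y) + (-2 - ½) = (w + y) - 5/2 = -5/2 + w + y)
(C((f(9, 0) + 31) + 59) - 16719)*(33203 - 182) = ((((-5/2 + 9 + 0) + 31) + 59)² - 16719)*(33203 - 182) = (((13/2 + 31) + 59)² - 16719)*33021 = ((75/2 + 59)² - 16719)*33021 = ((193/2)² - 16719)*33021 = (37249/4 - 16719)*33021 = -29627/4*33021 = -978313167/4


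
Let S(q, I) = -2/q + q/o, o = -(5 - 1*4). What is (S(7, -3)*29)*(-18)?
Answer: 26622/7 ≈ 3803.1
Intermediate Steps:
o = -1 (o = -(5 - 4) = -1*1 = -1)
S(q, I) = -q - 2/q (S(q, I) = -2/q + q/(-1) = -2/q + q*(-1) = -2/q - q = -q - 2/q)
(S(7, -3)*29)*(-18) = ((-1*7 - 2/7)*29)*(-18) = ((-7 - 2*1/7)*29)*(-18) = ((-7 - 2/7)*29)*(-18) = -51/7*29*(-18) = -1479/7*(-18) = 26622/7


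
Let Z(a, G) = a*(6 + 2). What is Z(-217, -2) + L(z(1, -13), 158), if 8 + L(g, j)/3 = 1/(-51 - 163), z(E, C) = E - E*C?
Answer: -376643/214 ≈ -1760.0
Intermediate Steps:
z(E, C) = E - C*E
L(g, j) = -5139/214 (L(g, j) = -24 + 3/(-51 - 163) = -24 + 3/(-214) = -24 + 3*(-1/214) = -24 - 3/214 = -5139/214)
Z(a, G) = 8*a (Z(a, G) = a*8 = 8*a)
Z(-217, -2) + L(z(1, -13), 158) = 8*(-217) - 5139/214 = -1736 - 5139/214 = -376643/214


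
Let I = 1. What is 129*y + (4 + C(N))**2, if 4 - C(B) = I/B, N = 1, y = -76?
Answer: -9755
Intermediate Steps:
C(B) = 4 - 1/B
129*y + (4 + C(N))**2 = 129*(-76) + (4 + (4 - 1/1))**2 = -9804 + (4 + (4 - 1*1))**2 = -9804 + (4 + (4 - 1))**2 = -9804 + (4 + 3)**2 = -9804 + 7**2 = -9804 + 49 = -9755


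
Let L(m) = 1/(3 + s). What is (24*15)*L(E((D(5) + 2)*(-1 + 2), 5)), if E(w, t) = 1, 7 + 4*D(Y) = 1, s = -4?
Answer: -360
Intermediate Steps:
D(Y) = -3/2 (D(Y) = -7/4 + (¼)*1 = -7/4 + ¼ = -3/2)
L(m) = -1 (L(m) = 1/(3 - 4) = 1/(-1) = -1)
(24*15)*L(E((D(5) + 2)*(-1 + 2), 5)) = (24*15)*(-1) = 360*(-1) = -360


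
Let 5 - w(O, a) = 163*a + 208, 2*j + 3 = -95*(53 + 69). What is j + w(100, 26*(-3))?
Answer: 13429/2 ≈ 6714.5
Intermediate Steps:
j = -11593/2 (j = -3/2 + (-95*(53 + 69))/2 = -3/2 + (-95*122)/2 = -3/2 + (½)*(-11590) = -3/2 - 5795 = -11593/2 ≈ -5796.5)
w(O, a) = -203 - 163*a (w(O, a) = 5 - (163*a + 208) = 5 - (208 + 163*a) = 5 + (-208 - 163*a) = -203 - 163*a)
j + w(100, 26*(-3)) = -11593/2 + (-203 - 4238*(-3)) = -11593/2 + (-203 - 163*(-78)) = -11593/2 + (-203 + 12714) = -11593/2 + 12511 = 13429/2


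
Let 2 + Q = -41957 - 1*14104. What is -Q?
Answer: 56063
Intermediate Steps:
Q = -56063 (Q = -2 + (-41957 - 1*14104) = -2 + (-41957 - 14104) = -2 - 56061 = -56063)
-Q = -1*(-56063) = 56063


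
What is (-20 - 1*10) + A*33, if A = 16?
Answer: 498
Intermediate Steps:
(-20 - 1*10) + A*33 = (-20 - 1*10) + 16*33 = (-20 - 10) + 528 = -30 + 528 = 498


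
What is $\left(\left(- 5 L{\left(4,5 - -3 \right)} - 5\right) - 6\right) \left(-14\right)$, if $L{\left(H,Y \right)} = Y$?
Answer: $714$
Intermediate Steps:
$\left(\left(- 5 L{\left(4,5 - -3 \right)} - 5\right) - 6\right) \left(-14\right) = \left(\left(- 5 \left(5 - -3\right) - 5\right) - 6\right) \left(-14\right) = \left(\left(- 5 \left(5 + 3\right) - 5\right) - 6\right) \left(-14\right) = \left(\left(\left(-5\right) 8 - 5\right) - 6\right) \left(-14\right) = \left(\left(-40 - 5\right) - 6\right) \left(-14\right) = \left(-45 - 6\right) \left(-14\right) = \left(-51\right) \left(-14\right) = 714$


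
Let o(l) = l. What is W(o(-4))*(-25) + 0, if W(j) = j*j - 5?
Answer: -275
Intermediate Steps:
W(j) = -5 + j² (W(j) = j² - 5 = -5 + j²)
W(o(-4))*(-25) + 0 = (-5 + (-4)²)*(-25) + 0 = (-5 + 16)*(-25) + 0 = 11*(-25) + 0 = -275 + 0 = -275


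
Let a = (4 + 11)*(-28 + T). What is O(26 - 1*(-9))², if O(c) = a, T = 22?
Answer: 8100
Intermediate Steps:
a = -90 (a = (4 + 11)*(-28 + 22) = 15*(-6) = -90)
O(c) = -90
O(26 - 1*(-9))² = (-90)² = 8100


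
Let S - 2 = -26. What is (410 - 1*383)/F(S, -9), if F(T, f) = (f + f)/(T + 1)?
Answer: 69/2 ≈ 34.500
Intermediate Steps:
S = -24 (S = 2 - 26 = -24)
F(T, f) = 2*f/(1 + T) (F(T, f) = (2*f)/(1 + T) = 2*f/(1 + T))
(410 - 1*383)/F(S, -9) = (410 - 1*383)/((2*(-9)/(1 - 24))) = (410 - 383)/((2*(-9)/(-23))) = 27/((2*(-9)*(-1/23))) = 27/(18/23) = 27*(23/18) = 69/2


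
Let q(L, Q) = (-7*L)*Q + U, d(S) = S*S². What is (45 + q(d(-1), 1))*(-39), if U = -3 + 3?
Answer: -2028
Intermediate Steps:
d(S) = S³
U = 0
q(L, Q) = -7*L*Q (q(L, Q) = (-7*L)*Q + 0 = -7*L*Q + 0 = -7*L*Q)
(45 + q(d(-1), 1))*(-39) = (45 - 7*(-1)³*1)*(-39) = (45 - 7*(-1)*1)*(-39) = (45 + 7)*(-39) = 52*(-39) = -2028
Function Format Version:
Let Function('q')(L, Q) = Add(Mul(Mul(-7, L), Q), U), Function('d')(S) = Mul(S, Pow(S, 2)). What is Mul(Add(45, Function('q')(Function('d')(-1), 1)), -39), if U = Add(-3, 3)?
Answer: -2028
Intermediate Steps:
Function('d')(S) = Pow(S, 3)
U = 0
Function('q')(L, Q) = Mul(-7, L, Q) (Function('q')(L, Q) = Add(Mul(Mul(-7, L), Q), 0) = Add(Mul(-7, L, Q), 0) = Mul(-7, L, Q))
Mul(Add(45, Function('q')(Function('d')(-1), 1)), -39) = Mul(Add(45, Mul(-7, Pow(-1, 3), 1)), -39) = Mul(Add(45, Mul(-7, -1, 1)), -39) = Mul(Add(45, 7), -39) = Mul(52, -39) = -2028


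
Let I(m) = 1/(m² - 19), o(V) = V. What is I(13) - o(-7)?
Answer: 1051/150 ≈ 7.0067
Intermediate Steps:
I(m) = 1/(-19 + m²)
I(13) - o(-7) = 1/(-19 + 13²) - 1*(-7) = 1/(-19 + 169) + 7 = 1/150 + 7 = 1051/150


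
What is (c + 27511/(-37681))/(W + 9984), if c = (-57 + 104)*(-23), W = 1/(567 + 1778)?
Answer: -13654825120/126029385223 ≈ -0.10835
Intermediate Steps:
W = 1/2345 ≈ 0.00042644
c = -1081 (c = 47*(-23) = -1081)
(c + 27511/(-37681))/(W + 9984) = (-1081 + 27511/(-37681))/(1/2345 + 9984) = (-1081 + 27511*(-1/37681))/(23412481/2345) = (-1081 - 27511/37681)*(2345/23412481) = -40760672/37681*2345/23412481 = -13654825120/126029385223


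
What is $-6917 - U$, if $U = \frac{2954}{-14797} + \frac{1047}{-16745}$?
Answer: $- \frac{1713800009316}{247775765} \approx -6916.7$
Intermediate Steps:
$U = - \frac{64957189}{247775765}$ ($U = 2954 \left(- \frac{1}{14797}\right) + 1047 \left(- \frac{1}{16745}\right) = - \frac{2954}{14797} - \frac{1047}{16745} = - \frac{64957189}{247775765} \approx -0.26216$)
$-6917 - U = -6917 - - \frac{64957189}{247775765} = -6917 + \frac{64957189}{247775765} = - \frac{1713800009316}{247775765}$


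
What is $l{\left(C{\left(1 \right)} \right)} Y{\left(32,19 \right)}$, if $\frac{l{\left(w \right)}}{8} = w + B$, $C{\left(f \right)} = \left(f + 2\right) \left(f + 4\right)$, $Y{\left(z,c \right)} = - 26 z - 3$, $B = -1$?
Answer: $-93520$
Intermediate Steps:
$Y{\left(z,c \right)} = -3 - 26 z$
$C{\left(f \right)} = \left(2 + f\right) \left(4 + f\right)$
$l{\left(w \right)} = -8 + 8 w$ ($l{\left(w \right)} = 8 \left(w - 1\right) = 8 \left(-1 + w\right) = -8 + 8 w$)
$l{\left(C{\left(1 \right)} \right)} Y{\left(32,19 \right)} = \left(-8 + 8 \left(8 + 1^{2} + 6 \cdot 1\right)\right) \left(-3 - 832\right) = \left(-8 + 8 \left(8 + 1 + 6\right)\right) \left(-3 - 832\right) = \left(-8 + 8 \cdot 15\right) \left(-835\right) = \left(-8 + 120\right) \left(-835\right) = 112 \left(-835\right) = -93520$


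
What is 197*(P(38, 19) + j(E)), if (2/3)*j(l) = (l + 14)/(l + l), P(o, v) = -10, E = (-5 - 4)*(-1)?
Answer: -19109/12 ≈ -1592.4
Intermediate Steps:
E = 9 (E = -9*(-1) = 9)
j(l) = 3*(14 + l)/(4*l) (j(l) = 3*((l + 14)/(l + l))/2 = 3*((14 + l)/((2*l)))/2 = 3*((14 + l)*(1/(2*l)))/2 = 3*((14 + l)/(2*l))/2 = 3*(14 + l)/(4*l))
197*(P(38, 19) + j(E)) = 197*(-10 + (3/4)*(14 + 9)/9) = 197*(-10 + (3/4)*(1/9)*23) = 197*(-10 + 23/12) = 197*(-97/12) = -19109/12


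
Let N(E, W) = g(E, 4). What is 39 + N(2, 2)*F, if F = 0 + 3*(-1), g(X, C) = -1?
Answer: 42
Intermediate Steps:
N(E, W) = -1
F = -3 (F = 0 - 3 = -3)
39 + N(2, 2)*F = 39 - 1*(-3) = 39 + 3 = 42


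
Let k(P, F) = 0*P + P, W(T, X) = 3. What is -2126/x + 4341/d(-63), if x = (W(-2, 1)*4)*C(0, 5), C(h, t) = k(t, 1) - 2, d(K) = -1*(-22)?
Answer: 13688/99 ≈ 138.26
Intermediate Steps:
k(P, F) = P (k(P, F) = 0 + P = P)
d(K) = 22
C(h, t) = -2 + t (C(h, t) = t - 2 = -2 + t)
x = 36 (x = (3*4)*(-2 + 5) = 12*3 = 36)
-2126/x + 4341/d(-63) = -2126/36 + 4341/22 = -2126*1/36 + 4341*(1/22) = -1063/18 + 4341/22 = 13688/99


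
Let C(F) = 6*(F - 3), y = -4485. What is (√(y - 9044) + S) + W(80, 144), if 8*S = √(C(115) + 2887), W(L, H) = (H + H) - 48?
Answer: 240 + √3559/8 + I*√13529 ≈ 247.46 + 116.31*I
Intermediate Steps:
W(L, H) = -48 + 2*H (W(L, H) = 2*H - 48 = -48 + 2*H)
C(F) = -18 + 6*F (C(F) = 6*(-3 + F) = -18 + 6*F)
S = √3559/8 (S = √((-18 + 6*115) + 2887)/8 = √((-18 + 690) + 2887)/8 = √(672 + 2887)/8 = √3559/8 ≈ 7.4572)
(√(y - 9044) + S) + W(80, 144) = (√(-4485 - 9044) + √3559/8) + (-48 + 2*144) = (√(-13529) + √3559/8) + (-48 + 288) = (I*√13529 + √3559/8) + 240 = (√3559/8 + I*√13529) + 240 = 240 + √3559/8 + I*√13529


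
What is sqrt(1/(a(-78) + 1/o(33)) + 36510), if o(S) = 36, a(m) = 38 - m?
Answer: sqrt(637002132162)/4177 ≈ 191.08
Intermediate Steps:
sqrt(1/(a(-78) + 1/o(33)) + 36510) = sqrt(1/((38 - 1*(-78)) + 1/36) + 36510) = sqrt(1/((38 + 78) + 1/36) + 36510) = sqrt(1/(116 + 1/36) + 36510) = sqrt(1/(4177/36) + 36510) = sqrt(36/4177 + 36510) = sqrt(152502306/4177) = sqrt(637002132162)/4177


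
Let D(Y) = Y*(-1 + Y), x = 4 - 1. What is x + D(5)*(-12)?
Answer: -237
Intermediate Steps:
x = 3
x + D(5)*(-12) = 3 + (5*(-1 + 5))*(-12) = 3 + (5*4)*(-12) = 3 + 20*(-12) = 3 - 240 = -237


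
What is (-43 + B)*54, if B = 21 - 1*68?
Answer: -4860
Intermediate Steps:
B = -47 (B = 21 - 68 = -47)
(-43 + B)*54 = (-43 - 47)*54 = -90*54 = -4860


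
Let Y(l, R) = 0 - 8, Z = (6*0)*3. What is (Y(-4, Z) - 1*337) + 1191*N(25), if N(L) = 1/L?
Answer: -7434/25 ≈ -297.36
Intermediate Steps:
Z = 0 (Z = 0*3 = 0)
Y(l, R) = -8
(Y(-4, Z) - 1*337) + 1191*N(25) = (-8 - 1*337) + 1191/25 = (-8 - 337) + 1191*(1/25) = -345 + 1191/25 = -7434/25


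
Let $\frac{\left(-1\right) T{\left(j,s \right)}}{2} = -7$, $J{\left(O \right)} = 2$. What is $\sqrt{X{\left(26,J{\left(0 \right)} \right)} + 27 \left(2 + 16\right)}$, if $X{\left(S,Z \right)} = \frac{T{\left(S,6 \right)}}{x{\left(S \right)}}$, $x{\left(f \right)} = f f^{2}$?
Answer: $\frac{5 \sqrt{2220907}}{338} \approx 22.045$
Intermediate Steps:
$x{\left(f \right)} = f^{3}$
$T{\left(j,s \right)} = 14$ ($T{\left(j,s \right)} = \left(-2\right) \left(-7\right) = 14$)
$X{\left(S,Z \right)} = \frac{14}{S^{3}}$
$\sqrt{X{\left(26,J{\left(0 \right)} \right)} + 27 \left(2 + 16\right)} = \sqrt{\frac{14}{17576} + 27 \left(2 + 16\right)} = \sqrt{14 \cdot \frac{1}{17576} + 27 \cdot 18} = \sqrt{\frac{7}{8788} + 486} = \sqrt{\frac{4270975}{8788}} = \frac{5 \sqrt{2220907}}{338}$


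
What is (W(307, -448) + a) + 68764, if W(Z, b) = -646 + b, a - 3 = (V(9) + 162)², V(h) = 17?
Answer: 99714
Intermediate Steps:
a = 32044 (a = 3 + (17 + 162)² = 3 + 179² = 3 + 32041 = 32044)
(W(307, -448) + a) + 68764 = ((-646 - 448) + 32044) + 68764 = (-1094 + 32044) + 68764 = 30950 + 68764 = 99714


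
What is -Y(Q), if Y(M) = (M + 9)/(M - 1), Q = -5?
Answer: ⅔ ≈ 0.66667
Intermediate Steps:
Y(M) = (9 + M)/(-1 + M)
-Y(Q) = -(9 - 5)/(-1 - 5) = -4/(-6) = -(-1)*4/6 = -1*(-⅔) = ⅔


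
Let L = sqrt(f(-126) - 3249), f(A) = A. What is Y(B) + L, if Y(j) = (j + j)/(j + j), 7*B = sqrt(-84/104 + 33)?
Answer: 1 + 15*I*sqrt(15) ≈ 1.0 + 58.095*I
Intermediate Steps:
B = 3*sqrt(2418)/182 (B = sqrt(-84/104 + 33)/7 = sqrt(-84*1/104 + 33)/7 = sqrt(-21/26 + 33)/7 = sqrt(837/26)/7 = (3*sqrt(2418)/26)/7 = 3*sqrt(2418)/182 ≈ 0.81055)
L = 15*I*sqrt(15) (L = sqrt(-126 - 3249) = sqrt(-3375) = 15*I*sqrt(15) ≈ 58.095*I)
Y(j) = 1 (Y(j) = (2*j)/((2*j)) = (2*j)*(1/(2*j)) = 1)
Y(B) + L = 1 + 15*I*sqrt(15)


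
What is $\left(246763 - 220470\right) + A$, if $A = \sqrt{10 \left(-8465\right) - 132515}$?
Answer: $26293 + 13 i \sqrt{1285} \approx 26293.0 + 466.01 i$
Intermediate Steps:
$A = 13 i \sqrt{1285}$ ($A = \sqrt{-84650 - 132515} = \sqrt{-217165} = 13 i \sqrt{1285} \approx 466.01 i$)
$\left(246763 - 220470\right) + A = \left(246763 - 220470\right) + 13 i \sqrt{1285} = 26293 + 13 i \sqrt{1285}$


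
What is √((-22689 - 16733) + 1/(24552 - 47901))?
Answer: I*√21491920450371/23349 ≈ 198.55*I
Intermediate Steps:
√((-22689 - 16733) + 1/(24552 - 47901)) = √(-39422 + 1/(-23349)) = √(-39422 - 1/23349) = √(-920464279/23349) = I*√21491920450371/23349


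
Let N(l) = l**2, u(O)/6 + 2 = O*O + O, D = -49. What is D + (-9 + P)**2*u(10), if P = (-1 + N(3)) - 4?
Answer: 16151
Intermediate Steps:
u(O) = -12 + 6*O + 6*O**2 (u(O) = -12 + 6*(O*O + O) = -12 + 6*(O**2 + O) = -12 + 6*(O + O**2) = -12 + (6*O + 6*O**2) = -12 + 6*O + 6*O**2)
P = 4 (P = (-1 + 3**2) - 4 = (-1 + 9) - 4 = 8 - 4 = 4)
D + (-9 + P)**2*u(10) = -49 + (-9 + 4)**2*(-12 + 6*10 + 6*10**2) = -49 + (-5)**2*(-12 + 60 + 6*100) = -49 + 25*(-12 + 60 + 600) = -49 + 25*648 = -49 + 16200 = 16151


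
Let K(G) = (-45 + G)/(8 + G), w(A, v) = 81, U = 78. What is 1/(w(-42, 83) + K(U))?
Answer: 86/6999 ≈ 0.012287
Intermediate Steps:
K(G) = (-45 + G)/(8 + G)
1/(w(-42, 83) + K(U)) = 1/(81 + (-45 + 78)/(8 + 78)) = 1/(81 + 33/86) = 1/(6999/86) = 86/6999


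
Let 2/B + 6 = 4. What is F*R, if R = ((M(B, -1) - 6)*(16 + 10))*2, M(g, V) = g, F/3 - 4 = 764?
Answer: -838656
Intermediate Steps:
B = -1 (B = 2/(-6 + 4) = 2/(-2) = 2*(-½) = -1)
F = 2304 (F = 12 + 3*764 = 12 + 2292 = 2304)
R = -364 (R = ((-1 - 6)*(16 + 10))*2 = -7*26*2 = -182*2 = -364)
F*R = 2304*(-364) = -838656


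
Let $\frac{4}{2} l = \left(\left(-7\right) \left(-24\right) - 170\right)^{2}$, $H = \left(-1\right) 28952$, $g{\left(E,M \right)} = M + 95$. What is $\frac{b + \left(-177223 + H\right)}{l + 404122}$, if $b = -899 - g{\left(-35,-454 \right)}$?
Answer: $- \frac{68905}{134708} \approx -0.51151$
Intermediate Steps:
$g{\left(E,M \right)} = 95 + M$
$H = -28952$
$l = 2$ ($l = \frac{\left(\left(-7\right) \left(-24\right) - 170\right)^{2}}{2} = \frac{\left(168 - 170\right)^{2}}{2} = \frac{\left(-2\right)^{2}}{2} = \frac{1}{2} \cdot 4 = 2$)
$b = -540$ ($b = -899 - \left(95 - 454\right) = -899 - -359 = -899 + 359 = -540$)
$\frac{b + \left(-177223 + H\right)}{l + 404122} = \frac{-540 - 206175}{2 + 404122} = \frac{-540 - 206175}{404124} = \left(-206715\right) \frac{1}{404124} = - \frac{68905}{134708}$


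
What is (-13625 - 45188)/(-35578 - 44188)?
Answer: 58813/79766 ≈ 0.73732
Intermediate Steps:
(-13625 - 45188)/(-35578 - 44188) = -58813/(-79766) = -58813*(-1/79766) = 58813/79766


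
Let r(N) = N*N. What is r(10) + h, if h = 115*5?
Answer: 675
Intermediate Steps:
r(N) = N**2
h = 575
r(10) + h = 10**2 + 575 = 100 + 575 = 675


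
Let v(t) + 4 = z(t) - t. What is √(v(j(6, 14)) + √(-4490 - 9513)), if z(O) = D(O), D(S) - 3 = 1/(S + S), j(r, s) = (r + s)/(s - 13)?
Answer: √(-8390 + 400*I*√14003)/20 ≈ 7.0429 + 8.401*I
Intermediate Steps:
j(r, s) = (r + s)/(-13 + s)
D(S) = 3 + 1/(2*S) (D(S) = 3 + 1/(S + S) = 3 + 1/(2*S))
z(O) = 3 + 1/(2*O)
v(t) = -1 + 1/(2*t) - t (v(t) = -4 + ((3 + 1/(2*t)) - t) = -4 + (3 + 1/(2*t) - t) = -1 + 1/(2*t) - t)
√(v(j(6, 14)) + √(-4490 - 9513)) = √((-1 + 1/(2*(((6 + 14)/(-13 + 14)))) - (6 + 14)/(-13 + 14)) + √(-4490 - 9513)) = √((-1 + 1/(2*((20/1))) - 20/1) + √(-14003)) = √((-1 + 1/(2*((1*20))) - 20) + I*√14003) = √((-1 + (½)/20 - 1*20) + I*√14003) = √((-1 + (½)*(1/20) - 20) + I*√14003) = √((-1 + 1/40 - 20) + I*√14003) = √(-839/40 + I*√14003)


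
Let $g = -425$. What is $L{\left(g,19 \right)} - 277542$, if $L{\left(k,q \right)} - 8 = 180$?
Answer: $-277354$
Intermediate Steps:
$L{\left(k,q \right)} = 188$ ($L{\left(k,q \right)} = 8 + 180 = 188$)
$L{\left(g,19 \right)} - 277542 = 188 - 277542 = -277354$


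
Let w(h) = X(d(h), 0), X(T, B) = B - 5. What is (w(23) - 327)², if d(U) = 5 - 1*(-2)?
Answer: 110224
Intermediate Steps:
d(U) = 7 (d(U) = 5 + 2 = 7)
X(T, B) = -5 + B
w(h) = -5 (w(h) = -5 + 0 = -5)
(w(23) - 327)² = (-5 - 327)² = (-332)² = 110224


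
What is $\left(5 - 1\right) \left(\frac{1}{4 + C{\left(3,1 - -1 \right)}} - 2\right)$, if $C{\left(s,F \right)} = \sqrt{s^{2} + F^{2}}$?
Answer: $- \frac{8}{3} - \frac{4 \sqrt{13}}{3} \approx -7.4741$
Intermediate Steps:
$C{\left(s,F \right)} = \sqrt{F^{2} + s^{2}}$
$\left(5 - 1\right) \left(\frac{1}{4 + C{\left(3,1 - -1 \right)}} - 2\right) = \left(5 - 1\right) \left(\frac{1}{4 + \sqrt{\left(1 - -1\right)^{2} + 3^{2}}} - 2\right) = 4 \left(\frac{1}{4 + \sqrt{\left(1 + 1\right)^{2} + 9}} - 2\right) = 4 \left(\frac{1}{4 + \sqrt{2^{2} + 9}} - 2\right) = 4 \left(\frac{1}{4 + \sqrt{4 + 9}} - 2\right) = 4 \left(\frac{1}{4 + \sqrt{13}} - 2\right) = 4 \left(-2 + \frac{1}{4 + \sqrt{13}}\right) = -8 + \frac{4}{4 + \sqrt{13}}$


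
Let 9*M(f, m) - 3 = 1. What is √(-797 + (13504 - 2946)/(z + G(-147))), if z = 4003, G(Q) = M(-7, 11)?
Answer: I*√1031267932235/36031 ≈ 28.184*I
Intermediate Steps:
M(f, m) = 4/9 (M(f, m) = ⅓ + (⅑)*1 = ⅓ + ⅑ = 4/9)
G(Q) = 4/9
√(-797 + (13504 - 2946)/(z + G(-147))) = √(-797 + (13504 - 2946)/(4003 + 4/9)) = √(-797 + 10558/(36031/9)) = √(-797 + 10558*(9/36031)) = √(-797 + 95022/36031) = √(-28621685/36031) = I*√1031267932235/36031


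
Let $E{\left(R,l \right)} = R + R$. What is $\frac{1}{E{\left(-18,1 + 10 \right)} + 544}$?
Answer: $\frac{1}{508} \approx 0.0019685$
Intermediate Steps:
$E{\left(R,l \right)} = 2 R$
$\frac{1}{E{\left(-18,1 + 10 \right)} + 544} = \frac{1}{2 \left(-18\right) + 544} = \frac{1}{-36 + 544} = \frac{1}{508}$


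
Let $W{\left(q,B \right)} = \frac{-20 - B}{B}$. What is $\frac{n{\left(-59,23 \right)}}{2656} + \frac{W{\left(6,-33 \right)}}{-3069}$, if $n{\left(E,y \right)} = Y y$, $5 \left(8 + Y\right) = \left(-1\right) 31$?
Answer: $- \frac{165212701}{1344958560} \approx -0.12284$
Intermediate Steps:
$Y = - \frac{71}{5}$ ($Y = -8 + \frac{\left(-1\right) 31}{5} = -8 + \frac{1}{5} \left(-31\right) = -8 - \frac{31}{5} = - \frac{71}{5} \approx -14.2$)
$W{\left(q,B \right)} = \frac{-20 - B}{B}$
$n{\left(E,y \right)} = - \frac{71 y}{5}$
$\frac{n{\left(-59,23 \right)}}{2656} + \frac{W{\left(6,-33 \right)}}{-3069} = \frac{\left(- \frac{71}{5}\right) 23}{2656} + \frac{\frac{1}{-33} \left(-20 - -33\right)}{-3069} = \left(- \frac{1633}{5}\right) \frac{1}{2656} + - \frac{-20 + 33}{33} \left(- \frac{1}{3069}\right) = - \frac{1633}{13280} + \left(- \frac{1}{33}\right) 13 \left(- \frac{1}{3069}\right) = - \frac{1633}{13280} - - \frac{13}{101277} = - \frac{1633}{13280} + \frac{13}{101277} = - \frac{165212701}{1344958560}$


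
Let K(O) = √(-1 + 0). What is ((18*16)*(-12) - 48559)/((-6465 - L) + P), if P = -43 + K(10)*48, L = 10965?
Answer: 908858095/305308033 + 2496720*I/305308033 ≈ 2.9769 + 0.0081777*I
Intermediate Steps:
K(O) = I (K(O) = √(-1) = I)
P = -43 + 48*I (P = -43 + I*48 = -43 + 48*I ≈ -43.0 + 48.0*I)
((18*16)*(-12) - 48559)/((-6465 - L) + P) = ((18*16)*(-12) - 48559)/((-6465 - 1*10965) + (-43 + 48*I)) = (288*(-12) - 48559)/((-6465 - 10965) + (-43 + 48*I)) = (-3456 - 48559)/(-17430 + (-43 + 48*I)) = -52015*(-17473 - 48*I)/305308033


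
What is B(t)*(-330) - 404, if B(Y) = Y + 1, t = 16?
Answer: -6014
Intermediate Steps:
B(Y) = 1 + Y
B(t)*(-330) - 404 = (1 + 16)*(-330) - 404 = 17*(-330) - 404 = -5610 - 404 = -6014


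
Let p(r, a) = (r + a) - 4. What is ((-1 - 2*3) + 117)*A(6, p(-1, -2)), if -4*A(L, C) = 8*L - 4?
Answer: -1210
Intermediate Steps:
p(r, a) = -4 + a + r (p(r, a) = (a + r) - 4 = -4 + a + r)
A(L, C) = 1 - 2*L (A(L, C) = -(8*L - 4)/4 = -(-4 + 8*L)/4 = 1 - 2*L)
((-1 - 2*3) + 117)*A(6, p(-1, -2)) = ((-1 - 2*3) + 117)*(1 - 2*6) = ((-1 - 6) + 117)*(1 - 12) = (-7 + 117)*(-11) = 110*(-11) = -1210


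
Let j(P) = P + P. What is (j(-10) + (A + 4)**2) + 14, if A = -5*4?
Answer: 250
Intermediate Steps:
A = -20
j(P) = 2*P
(j(-10) + (A + 4)**2) + 14 = (2*(-10) + (-20 + 4)**2) + 14 = (-20 + (-16)**2) + 14 = (-20 + 256) + 14 = 236 + 14 = 250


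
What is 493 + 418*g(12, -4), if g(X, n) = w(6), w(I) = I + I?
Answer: 5509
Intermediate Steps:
w(I) = 2*I
g(X, n) = 12 (g(X, n) = 2*6 = 12)
493 + 418*g(12, -4) = 493 + 418*12 = 493 + 5016 = 5509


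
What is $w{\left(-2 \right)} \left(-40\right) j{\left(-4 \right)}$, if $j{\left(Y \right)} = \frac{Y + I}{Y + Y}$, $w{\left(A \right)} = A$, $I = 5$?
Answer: $-10$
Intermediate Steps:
$j{\left(Y \right)} = \frac{5 + Y}{2 Y}$ ($j{\left(Y \right)} = \frac{Y + 5}{Y + Y} = \frac{5 + Y}{2 Y}$)
$w{\left(-2 \right)} \left(-40\right) j{\left(-4 \right)} = \left(-2\right) \left(-40\right) \frac{5 - 4}{2 \left(-4\right)} = 80 \cdot \frac{1}{2} \left(- \frac{1}{4}\right) 1 = 80 \left(- \frac{1}{8}\right) = -10$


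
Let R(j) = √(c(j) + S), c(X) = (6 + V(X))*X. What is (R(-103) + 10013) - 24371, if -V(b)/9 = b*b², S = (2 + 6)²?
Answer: -14358 + I*√1012958483 ≈ -14358.0 + 31827.0*I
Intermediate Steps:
S = 64 (S = 8² = 64)
V(b) = -9*b³ (V(b) = -9*b*b² = -9*b³)
c(X) = X*(6 - 9*X³) (c(X) = (6 - 9*X³)*X = X*(6 - 9*X³))
R(j) = √(64 - 9*j⁴ + 6*j) (R(j) = √((-9*j⁴ + 6*j) + 64) = √(64 - 9*j⁴ + 6*j))
(R(-103) + 10013) - 24371 = (√(64 - 9*(-103)⁴ + 6*(-103)) + 10013) - 24371 = (√(64 - 9*112550881 - 618) + 10013) - 24371 = (√(64 - 1012957929 - 618) + 10013) - 24371 = (√(-1012958483) + 10013) - 24371 = (I*√1012958483 + 10013) - 24371 = (10013 + I*√1012958483) - 24371 = -14358 + I*√1012958483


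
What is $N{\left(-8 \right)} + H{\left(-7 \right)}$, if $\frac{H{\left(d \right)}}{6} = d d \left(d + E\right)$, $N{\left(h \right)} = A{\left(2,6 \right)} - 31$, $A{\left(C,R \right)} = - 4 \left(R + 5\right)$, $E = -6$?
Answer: $-3897$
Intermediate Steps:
$A{\left(C,R \right)} = -20 - 4 R$ ($A{\left(C,R \right)} = - 4 \left(5 + R\right) = -20 - 4 R$)
$N{\left(h \right)} = -75$ ($N{\left(h \right)} = \left(-20 - 24\right) - 31 = -44 - 31 = -75$)
$H{\left(d \right)} = 6 d^{2} \left(-6 + d\right)$ ($H{\left(d \right)} = 6 d d \left(d - 6\right) = 6 d d \left(-6 + d\right) = 6 d^{2} \left(-6 + d\right)$)
$N{\left(-8 \right)} + H{\left(-7 \right)} = -75 + 6 \left(-7\right)^{2} \left(-6 - 7\right) = -75 + 6 \cdot 49 \left(-13\right) = -75 - 3822 = -3897$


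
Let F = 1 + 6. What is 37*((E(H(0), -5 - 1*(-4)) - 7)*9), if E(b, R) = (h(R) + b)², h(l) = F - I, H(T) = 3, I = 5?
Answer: 5994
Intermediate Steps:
F = 7
h(l) = 2 (h(l) = 7 - 1*5 = 7 - 5 = 2)
E(b, R) = (2 + b)²
37*((E(H(0), -5 - 1*(-4)) - 7)*9) = 37*(((2 + 3)² - 7)*9) = 37*((5² - 7)*9) = 37*((25 - 7)*9) = 37*(18*9) = 37*162 = 5994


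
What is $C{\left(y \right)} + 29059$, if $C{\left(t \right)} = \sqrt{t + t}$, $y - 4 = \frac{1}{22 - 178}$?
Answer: $29059 + \frac{\sqrt{48594}}{78} \approx 29062.0$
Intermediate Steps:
$y = \frac{623}{156}$ ($y = 4 + \frac{1}{22 - 178} = 4 + \frac{1}{-156} = 4 - \frac{1}{156} = \frac{623}{156} \approx 3.9936$)
$C{\left(t \right)} = \sqrt{2} \sqrt{t}$ ($C{\left(t \right)} = \sqrt{2 t} = \sqrt{2} \sqrt{t}$)
$C{\left(y \right)} + 29059 = \sqrt{2} \sqrt{\frac{623}{156}} + 29059 = \sqrt{2} \frac{\sqrt{24297}}{78} + 29059 = \frac{\sqrt{48594}}{78} + 29059 = 29059 + \frac{\sqrt{48594}}{78}$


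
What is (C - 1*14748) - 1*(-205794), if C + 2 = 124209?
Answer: 315253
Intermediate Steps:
C = 124207 (C = -2 + 124209 = 124207)
(C - 1*14748) - 1*(-205794) = (124207 - 1*14748) - 1*(-205794) = (124207 - 14748) + 205794 = 109459 + 205794 = 315253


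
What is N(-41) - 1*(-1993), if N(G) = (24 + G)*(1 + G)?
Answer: 2673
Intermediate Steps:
N(G) = (1 + G)*(24 + G)
N(-41) - 1*(-1993) = (24 + (-41)² + 25*(-41)) - 1*(-1993) = (24 + 1681 - 1025) + 1993 = 680 + 1993 = 2673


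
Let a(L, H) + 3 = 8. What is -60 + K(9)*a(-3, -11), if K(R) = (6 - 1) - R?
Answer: -80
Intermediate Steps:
a(L, H) = 5 (a(L, H) = -3 + 8 = 5)
K(R) = 5 - R
-60 + K(9)*a(-3, -11) = -60 + (5 - 1*9)*5 = -60 + (5 - 9)*5 = -60 - 4*5 = -60 - 20 = -80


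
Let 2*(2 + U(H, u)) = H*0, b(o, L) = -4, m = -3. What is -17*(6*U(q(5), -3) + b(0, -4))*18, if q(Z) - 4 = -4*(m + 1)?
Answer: 4896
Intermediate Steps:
q(Z) = 12 (q(Z) = 4 - 4*(-3 + 1) = 4 - 4*(-2) = 4 + 8 = 12)
U(H, u) = -2 (U(H, u) = -2 + (H*0)/2 = -2 + (½)*0 = -2 + 0 = -2)
-17*(6*U(q(5), -3) + b(0, -4))*18 = -17*(6*(-2) - 4)*18 = -17*(-12 - 4)*18 = -17*(-16)*18 = 272*18 = 4896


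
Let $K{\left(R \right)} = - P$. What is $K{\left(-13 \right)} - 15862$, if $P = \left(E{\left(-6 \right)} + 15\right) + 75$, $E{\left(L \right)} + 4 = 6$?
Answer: $-15954$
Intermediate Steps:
$E{\left(L \right)} = 2$ ($E{\left(L \right)} = -4 + 6 = 2$)
$P = 92$ ($P = \left(2 + 15\right) + 75 = 17 + 75 = 92$)
$K{\left(R \right)} = -92$ ($K{\left(R \right)} = \left(-1\right) 92 = -92$)
$K{\left(-13 \right)} - 15862 = -92 - 15862 = -15954$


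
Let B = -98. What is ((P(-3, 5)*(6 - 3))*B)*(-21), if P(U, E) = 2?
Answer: 12348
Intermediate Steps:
((P(-3, 5)*(6 - 3))*B)*(-21) = ((2*(6 - 3))*(-98))*(-21) = ((2*3)*(-98))*(-21) = (6*(-98))*(-21) = -588*(-21) = 12348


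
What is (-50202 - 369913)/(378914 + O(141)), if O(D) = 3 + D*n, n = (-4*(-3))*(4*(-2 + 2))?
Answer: -420115/378917 ≈ -1.1087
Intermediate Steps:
n = 0 (n = 12*(4*0) = 12*0 = 0)
O(D) = 3 (O(D) = 3 + D*0 = 3 + 0 = 3)
(-50202 - 369913)/(378914 + O(141)) = (-50202 - 369913)/(378914 + 3) = -420115/378917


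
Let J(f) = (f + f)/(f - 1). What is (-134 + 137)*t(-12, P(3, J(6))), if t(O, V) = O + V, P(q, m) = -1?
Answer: -39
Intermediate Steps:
J(f) = 2*f/(-1 + f) (J(f) = (2*f)/(-1 + f) = 2*f/(-1 + f))
(-134 + 137)*t(-12, P(3, J(6))) = (-134 + 137)*(-12 - 1) = 3*(-13) = -39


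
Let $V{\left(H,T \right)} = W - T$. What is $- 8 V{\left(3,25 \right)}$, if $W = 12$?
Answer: $104$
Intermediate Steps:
$V{\left(H,T \right)} = 12 - T$
$- 8 V{\left(3,25 \right)} = - 8 \left(12 - 25\right) = \left(-8\right) \left(-13\right) = 104$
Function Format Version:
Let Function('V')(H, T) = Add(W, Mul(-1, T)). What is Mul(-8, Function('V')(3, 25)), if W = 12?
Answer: 104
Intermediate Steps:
Function('V')(H, T) = Add(12, Mul(-1, T))
Mul(-8, Function('V')(3, 25)) = Mul(-8, Add(12, Mul(-1, 25))) = Mul(-8, Add(12, -25)) = Mul(-8, -13) = 104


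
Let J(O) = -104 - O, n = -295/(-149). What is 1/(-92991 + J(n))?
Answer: -149/13871450 ≈ -1.0741e-5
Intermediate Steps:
n = 295/149 (n = -295*(-1/149) = 295/149 ≈ 1.9799)
1/(-92991 + J(n)) = 1/(-92991 + (-104 - 1*295/149)) = 1/(-92991 + (-104 - 295/149)) = 1/(-92991 - 15791/149) = 1/(-13871450/149) = -149/13871450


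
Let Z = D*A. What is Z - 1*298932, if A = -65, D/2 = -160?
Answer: -278132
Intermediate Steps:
D = -320 (D = 2*(-160) = -320)
Z = 20800 (Z = -320*(-65) = 20800)
Z - 1*298932 = 20800 - 1*298932 = 20800 - 298932 = -278132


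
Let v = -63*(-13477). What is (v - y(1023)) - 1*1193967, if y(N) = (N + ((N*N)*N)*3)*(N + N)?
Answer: -6571340125020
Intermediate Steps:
y(N) = 2*N*(N + 3*N**3) (y(N) = (N + (N**2*N)*3)*(2*N) = (N + N**3*3)*(2*N) = (N + 3*N**3)*(2*N) = 2*N*(N + 3*N**3))
v = 849051 (v = -1*(-849051) = 849051)
(v - y(1023)) - 1*1193967 = (849051 - 1023**2*(2 + 6*1023**2)) - 1*1193967 = (849051 - 1046529*(2 + 6*1046529)) - 1193967 = (849051 - 1046529*(2 + 6279174)) - 1193967 = (849051 - 1046529*6279176) - 1193967 = (849051 - 1*6571339780104) - 1193967 = (849051 - 6571339780104) - 1193967 = -6571338931053 - 1193967 = -6571340125020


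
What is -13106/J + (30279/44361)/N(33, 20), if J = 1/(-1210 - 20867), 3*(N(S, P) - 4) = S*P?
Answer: 958381258808749/3312288 ≈ 2.8934e+8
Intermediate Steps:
N(S, P) = 4 + P*S/3 (N(S, P) = 4 + (S*P)/3 = 4 + (P*S)/3 = 4 + P*S/3)
J = -1/22077 (J = 1/(-22077) = -1/22077 ≈ -4.5296e-5)
-13106/J + (30279/44361)/N(33, 20) = -13106/(-1/22077) + (30279/44361)/(4 + (1/3)*20*33) = -13106*(-22077) + (30279*(1/44361))/(4 + 220) = 289341162 + (10093/14787)/224 = 289341162 + (10093/14787)*(1/224) = 289341162 + 10093/3312288 = 958381258808749/3312288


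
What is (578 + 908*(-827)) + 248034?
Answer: -502304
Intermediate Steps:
(578 + 908*(-827)) + 248034 = (578 - 750916) + 248034 = -750338 + 248034 = -502304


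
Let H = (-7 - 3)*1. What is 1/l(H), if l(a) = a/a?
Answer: 1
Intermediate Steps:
H = -10 (H = -10*1 = -10)
l(a) = 1
1/l(H) = 1/1 = 1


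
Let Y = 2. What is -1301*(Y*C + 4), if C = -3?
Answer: 2602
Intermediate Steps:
-1301*(Y*C + 4) = -1301*(2*(-3) + 4) = -1301*(-6 + 4) = -1301*(-2) = -1*(-2602) = 2602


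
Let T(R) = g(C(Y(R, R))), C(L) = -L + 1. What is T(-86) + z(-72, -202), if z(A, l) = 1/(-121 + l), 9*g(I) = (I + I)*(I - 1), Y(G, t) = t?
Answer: 1611121/969 ≈ 1662.7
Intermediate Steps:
C(L) = 1 - L
g(I) = 2*I*(-1 + I)/9 (g(I) = ((I + I)*(I - 1))/9 = ((2*I)*(-1 + I))/9 = (2*I*(-1 + I))/9 = 2*I*(-1 + I)/9)
T(R) = -2*R*(1 - R)/9 (T(R) = 2*(1 - R)*(-1 + (1 - R))/9 = 2*(1 - R)*(-R)/9 = -2*R*(1 - R)/9)
T(-86) + z(-72, -202) = (2/9)*(-86)*(-1 - 86) + 1/(-121 - 202) = (2/9)*(-86)*(-87) + 1/(-323) = 4988/3 - 1/323 = 1611121/969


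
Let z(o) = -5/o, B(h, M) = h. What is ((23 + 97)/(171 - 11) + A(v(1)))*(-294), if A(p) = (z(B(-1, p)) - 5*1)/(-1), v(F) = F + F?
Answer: -441/2 ≈ -220.50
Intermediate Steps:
v(F) = 2*F
A(p) = 0 (A(p) = (-5/(-1) - 5*1)/(-1) = (-5*(-1) - 5)*(-1) = (5 - 5)*(-1) = 0*(-1) = 0)
((23 + 97)/(171 - 11) + A(v(1)))*(-294) = ((23 + 97)/(171 - 11) + 0)*(-294) = (120/160 + 0)*(-294) = (120*(1/160) + 0)*(-294) = (¾ + 0)*(-294) = (¾)*(-294) = -441/2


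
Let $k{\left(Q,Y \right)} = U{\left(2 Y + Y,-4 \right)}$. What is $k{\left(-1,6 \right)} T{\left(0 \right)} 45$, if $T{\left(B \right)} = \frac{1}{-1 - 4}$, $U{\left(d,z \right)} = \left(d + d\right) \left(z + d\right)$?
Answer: $-4536$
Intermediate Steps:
$U{\left(d,z \right)} = 2 d \left(d + z\right)$
$k{\left(Q,Y \right)} = 6 Y \left(-4 + 3 Y\right)$ ($k{\left(Q,Y \right)} = 2 \left(2 Y + Y\right) \left(\left(2 Y + Y\right) - 4\right) = 2 \cdot 3 Y \left(3 Y - 4\right) = 2 \cdot 3 Y \left(-4 + 3 Y\right) = 6 Y \left(-4 + 3 Y\right)$)
$T{\left(B \right)} = - \frac{1}{5}$ ($T{\left(B \right)} = \frac{1}{-5} = - \frac{1}{5}$)
$k{\left(-1,6 \right)} T{\left(0 \right)} 45 = 6 \cdot 6 \left(-4 + 3 \cdot 6\right) \left(- \frac{1}{5}\right) 45 = 6 \cdot 6 \left(-4 + 18\right) \left(- \frac{1}{5}\right) 45 = 6 \cdot 6 \cdot 14 \left(- \frac{1}{5}\right) 45 = 504 \left(- \frac{1}{5}\right) 45 = \left(- \frac{504}{5}\right) 45 = -4536$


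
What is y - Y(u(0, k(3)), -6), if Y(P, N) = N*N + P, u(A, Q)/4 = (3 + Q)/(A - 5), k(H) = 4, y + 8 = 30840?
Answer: 154008/5 ≈ 30802.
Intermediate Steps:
y = 30832 (y = -8 + 30840 = 30832)
u(A, Q) = 4*(3 + Q)/(-5 + A) (u(A, Q) = 4*((3 + Q)/(A - 5)) = 4*((3 + Q)/(-5 + A)) = 4*(3 + Q)/(-5 + A))
Y(P, N) = P + N² (Y(P, N) = N² + P = P + N²)
y - Y(u(0, k(3)), -6) = 30832 - (4*(3 + 4)/(-5 + 0) + (-6)²) = 30832 - (4*7/(-5) + 36) = 30832 - (4*(-⅕)*7 + 36) = 30832 - (-28/5 + 36) = 30832 - 1*152/5 = 30832 - 152/5 = 154008/5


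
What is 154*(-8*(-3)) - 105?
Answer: 3591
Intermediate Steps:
154*(-8*(-3)) - 105 = 154*24 - 105 = 3696 - 105 = 3591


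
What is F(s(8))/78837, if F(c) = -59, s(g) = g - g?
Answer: -59/78837 ≈ -0.00074838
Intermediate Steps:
s(g) = 0
F(s(8))/78837 = -59/78837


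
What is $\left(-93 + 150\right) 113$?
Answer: $6441$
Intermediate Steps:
$\left(-93 + 150\right) 113 = 57 \cdot 113 = 6441$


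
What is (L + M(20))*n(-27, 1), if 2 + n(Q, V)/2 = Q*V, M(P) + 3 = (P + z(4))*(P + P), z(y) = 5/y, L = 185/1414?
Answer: -34737447/707 ≈ -49134.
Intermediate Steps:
L = 185/1414 (L = 185*(1/1414) = 185/1414 ≈ 0.13083)
M(P) = -3 + 2*P*(5/4 + P) (M(P) = -3 + (P + 5/4)*(P + P) = -3 + (P + 5*(¼))*(2*P) = -3 + (P + 5/4)*(2*P) = -3 + (5/4 + P)*(2*P) = -3 + 2*P*(5/4 + P))
n(Q, V) = -4 + 2*Q*V (n(Q, V) = -4 + 2*(Q*V) = -4 + 2*Q*V)
(L + M(20))*n(-27, 1) = (185/1414 + (-3 + 2*20² + (5/2)*20))*(-4 + 2*(-27)*1) = (185/1414 + (-3 + 2*400 + 50))*(-4 - 54) = (185/1414 + (-3 + 800 + 50))*(-58) = (185/1414 + 847)*(-58) = (1197843/1414)*(-58) = -34737447/707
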